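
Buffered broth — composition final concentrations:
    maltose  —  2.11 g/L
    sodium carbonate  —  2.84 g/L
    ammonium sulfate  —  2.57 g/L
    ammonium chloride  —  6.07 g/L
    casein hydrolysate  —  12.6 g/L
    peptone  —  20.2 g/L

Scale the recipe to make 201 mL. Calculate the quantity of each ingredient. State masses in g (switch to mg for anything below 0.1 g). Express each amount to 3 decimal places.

Working volume: 201 mL = 0.201 L.
maltose: 2.11 g/L × 0.201 L = 0.424 g
sodium carbonate: 2.84 g/L × 0.201 L = 0.571 g
ammonium sulfate: 2.57 g/L × 0.201 L = 0.517 g
ammonium chloride: 6.07 g/L × 0.201 L = 1.220 g
casein hydrolysate: 12.6 g/L × 0.201 L = 2.533 g
peptone: 20.2 g/L × 0.201 L = 4.060 g

maltose 0.424 g; sodium carbonate 0.571 g; ammonium sulfate 0.517 g; ammonium chloride 1.220 g; casein hydrolysate 2.533 g; peptone 4.060 g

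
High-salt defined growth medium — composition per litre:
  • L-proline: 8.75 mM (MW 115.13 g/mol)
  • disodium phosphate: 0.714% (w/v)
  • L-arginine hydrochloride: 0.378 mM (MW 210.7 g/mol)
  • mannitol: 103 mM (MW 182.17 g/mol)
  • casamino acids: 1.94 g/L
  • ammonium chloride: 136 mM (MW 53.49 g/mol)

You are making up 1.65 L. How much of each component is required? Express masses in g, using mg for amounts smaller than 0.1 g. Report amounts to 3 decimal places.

Scale factor relative to 1 L: 1.65.
L-proline: 8.75 mmol/L × 115.13 g/mol × 1.65 L ÷ 1000 = 1.662 g
disodium phosphate: 0.714 g per 100 mL × 1650 mL ÷ 100 = 11.781 g
L-arginine hydrochloride: 0.378 mmol/L × 210.7 g/mol × 1.65 L ÷ 1000 = 0.131 g
mannitol: 103 mmol/L × 182.17 g/mol × 1.65 L ÷ 1000 = 30.960 g
casamino acids: 1.94 g/L × 1.65 L = 3.201 g
ammonium chloride: 136 mmol/L × 53.49 g/mol × 1.65 L ÷ 1000 = 12.003 g

L-proline 1.662 g; disodium phosphate 11.781 g; L-arginine hydrochloride 0.131 g; mannitol 30.960 g; casamino acids 3.201 g; ammonium chloride 12.003 g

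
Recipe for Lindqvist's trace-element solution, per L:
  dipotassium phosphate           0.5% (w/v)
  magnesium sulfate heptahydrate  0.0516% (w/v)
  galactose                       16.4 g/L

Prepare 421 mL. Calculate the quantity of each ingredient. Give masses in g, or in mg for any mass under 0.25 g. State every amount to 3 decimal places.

dipotassium phosphate 2.105 g; magnesium sulfate heptahydrate 217.236 mg; galactose 6.904 g

Working volume: 421 mL = 0.421 L.
dipotassium phosphate: 0.5 g per 100 mL × 421 mL ÷ 100 = 2.105 g
magnesium sulfate heptahydrate: 0.0516% w/v = 0.516 g/L → 0.516 × 0.421 L = 0.217236 g = 217.236 mg
galactose: 16.4 g/L × 0.421 L = 6.904 g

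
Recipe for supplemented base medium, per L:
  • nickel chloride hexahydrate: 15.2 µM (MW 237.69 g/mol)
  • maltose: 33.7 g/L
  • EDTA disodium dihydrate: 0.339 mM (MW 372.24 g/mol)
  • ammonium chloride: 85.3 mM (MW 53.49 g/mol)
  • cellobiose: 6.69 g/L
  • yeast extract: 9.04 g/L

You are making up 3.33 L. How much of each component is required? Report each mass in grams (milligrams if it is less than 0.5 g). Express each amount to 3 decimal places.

nickel chloride hexahydrate 12.031 mg; maltose 112.221 g; EDTA disodium dihydrate 420.211 mg; ammonium chloride 15.194 g; cellobiose 22.278 g; yeast extract 30.103 g

Scale factor relative to 1 L: 3.33.
nickel chloride hexahydrate: 15.2 µmol/L × 237.69 g/mol × 3.33 L ÷ 1000 = 12.031 mg
maltose: 33.7 g/L × 3.33 L = 112.221 g
EDTA disodium dihydrate: 0.339 mmol/L × 372.24 mg/mmol × 3.33 L = 420.211 mg
ammonium chloride: 85.3 mmol/L × 53.49 g/mol × 3.33 L ÷ 1000 = 15.194 g
cellobiose: 6.69 g/L × 3.33 L = 22.278 g
yeast extract: 9.04 g/L × 3.33 L = 30.103 g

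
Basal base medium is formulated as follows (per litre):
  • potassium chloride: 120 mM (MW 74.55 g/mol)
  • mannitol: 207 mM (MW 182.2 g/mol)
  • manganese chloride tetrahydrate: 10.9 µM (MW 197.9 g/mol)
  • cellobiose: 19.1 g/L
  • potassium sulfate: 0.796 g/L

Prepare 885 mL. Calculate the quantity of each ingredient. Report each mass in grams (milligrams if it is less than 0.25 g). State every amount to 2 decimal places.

Working volume: 885 mL = 0.885 L.
potassium chloride: 120 mmol/L × 74.55 g/mol × 0.885 L ÷ 1000 = 7.92 g
mannitol: 207 mmol/L × 182.2 g/mol × 0.885 L ÷ 1000 = 33.38 g
manganese chloride tetrahydrate: 10.9 µmol/L × 197.9 g/mol × 0.885 L ÷ 1000 = 1.91 mg
cellobiose: 19.1 g/L × 0.885 L = 16.90 g
potassium sulfate: 0.796 g/L × 0.885 L = 0.70 g

potassium chloride 7.92 g; mannitol 33.38 g; manganese chloride tetrahydrate 1.91 mg; cellobiose 16.90 g; potassium sulfate 0.70 g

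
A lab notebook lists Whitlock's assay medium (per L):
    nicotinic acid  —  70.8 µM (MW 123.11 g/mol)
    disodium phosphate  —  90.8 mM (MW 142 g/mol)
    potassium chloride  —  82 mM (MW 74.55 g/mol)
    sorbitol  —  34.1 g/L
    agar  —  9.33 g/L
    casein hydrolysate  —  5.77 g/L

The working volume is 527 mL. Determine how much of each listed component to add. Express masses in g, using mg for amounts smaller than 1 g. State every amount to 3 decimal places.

Target volume = 527 mL = 0.527 L.
nicotinic acid: 70.8 µmol/L × 123.11 g/mol × 0.527 L ÷ 1000 = 4.593 mg
disodium phosphate: 90.8 mmol/L × 142 g/mol × 0.527 L ÷ 1000 = 6.795 g
potassium chloride: 82 mmol/L × 74.55 g/mol × 0.527 L ÷ 1000 = 3.222 g
sorbitol: 34.1 g/L × 0.527 L = 17.971 g
agar: 9.33 g/L × 0.527 L = 4.917 g
casein hydrolysate: 5.77 g/L × 0.527 L = 3.041 g

nicotinic acid 4.593 mg; disodium phosphate 6.795 g; potassium chloride 3.222 g; sorbitol 17.971 g; agar 4.917 g; casein hydrolysate 3.041 g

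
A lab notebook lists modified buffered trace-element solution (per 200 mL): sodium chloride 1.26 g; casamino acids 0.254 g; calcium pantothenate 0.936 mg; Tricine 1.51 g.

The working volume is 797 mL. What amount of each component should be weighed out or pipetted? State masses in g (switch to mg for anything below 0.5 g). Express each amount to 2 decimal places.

Scale factor = 797 mL / 200 mL = 3.985.
sodium chloride: 1.26 g × (797 mL / 200 mL) = 5.02 g
casamino acids: 0.254 g × (797 mL / 200 mL) = 1.01 g
calcium pantothenate: 0.936 mg × (797 mL / 200 mL) = 3.73 mg
Tricine: 1.51 g × (797 mL / 200 mL) = 6.02 g

sodium chloride 5.02 g; casamino acids 1.01 g; calcium pantothenate 3.73 mg; Tricine 6.02 g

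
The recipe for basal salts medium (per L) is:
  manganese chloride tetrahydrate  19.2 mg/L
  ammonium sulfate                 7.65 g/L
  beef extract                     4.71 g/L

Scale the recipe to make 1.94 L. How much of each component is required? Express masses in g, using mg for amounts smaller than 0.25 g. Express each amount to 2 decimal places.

manganese chloride tetrahydrate 37.25 mg; ammonium sulfate 14.84 g; beef extract 9.14 g

Working volume: 1.94 L.
manganese chloride tetrahydrate: 19.2 mg/L × 1.94 L = 37.25 mg
ammonium sulfate: 7.65 g/L × 1.94 L = 14.84 g
beef extract: 4.71 g/L × 1.94 L = 9.14 g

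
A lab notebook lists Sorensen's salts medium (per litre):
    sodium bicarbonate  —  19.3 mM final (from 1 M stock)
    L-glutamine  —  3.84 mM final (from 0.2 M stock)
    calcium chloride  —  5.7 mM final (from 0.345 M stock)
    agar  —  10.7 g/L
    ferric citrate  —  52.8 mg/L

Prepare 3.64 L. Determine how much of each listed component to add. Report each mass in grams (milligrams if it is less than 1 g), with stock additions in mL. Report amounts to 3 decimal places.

sodium bicarbonate 70.252 mL; L-glutamine 69.888 mL; calcium chloride 60.139 mL; agar 38.948 g; ferric citrate 192.192 mg

Scale factor relative to 1 L: 3.64.
sodium bicarbonate: C1V1 = C2V2 → 19.3 mM × 3640 mL ÷ 1000 mM = 70.252 mL
L-glutamine: dilute stock: 3.84 mM × 3640 mL ÷ 200 mM = 69.888 mL
calcium chloride: dilute stock: 5.7 mM × 3640 mL ÷ 345 mM = 60.139 mL
agar: 10.7 g/L × 3.64 L = 38.948 g
ferric citrate: 52.8 mg/L × 3.64 L = 192.192 mg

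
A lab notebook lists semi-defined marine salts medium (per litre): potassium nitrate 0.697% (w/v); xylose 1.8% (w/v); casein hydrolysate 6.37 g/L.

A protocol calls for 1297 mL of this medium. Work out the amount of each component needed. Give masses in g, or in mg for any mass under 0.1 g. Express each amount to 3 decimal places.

Target volume = 1297 mL = 1.297 L.
potassium nitrate: 0.697% w/v = 6.97 g/L → 6.97 × 1.297 L = 9.040 g
xylose: 1.8% w/v = 18 g/L → 18 × 1.297 L = 23.346 g
casein hydrolysate: 6.37 g/L × 1.297 L = 8.262 g

potassium nitrate 9.040 g; xylose 23.346 g; casein hydrolysate 8.262 g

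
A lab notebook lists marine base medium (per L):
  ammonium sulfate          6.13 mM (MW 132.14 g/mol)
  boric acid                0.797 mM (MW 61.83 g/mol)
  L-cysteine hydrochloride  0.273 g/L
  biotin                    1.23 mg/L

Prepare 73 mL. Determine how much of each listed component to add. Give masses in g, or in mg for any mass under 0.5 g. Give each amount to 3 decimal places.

Target volume = 73 mL = 0.073 L.
ammonium sulfate: 6.13 mmol/L × 132.14 mg/mmol × 0.073 L = 59.131 mg
boric acid: 0.797 mmol/L × 61.83 mg/mmol × 0.073 L = 3.597 mg
L-cysteine hydrochloride: 0.273 g/L × 0.073 L = 0.019929 g = 19.929 mg
biotin: 1.23 mg/L × 0.073 L = 0.090 mg

ammonium sulfate 59.131 mg; boric acid 3.597 mg; L-cysteine hydrochloride 19.929 mg; biotin 0.090 mg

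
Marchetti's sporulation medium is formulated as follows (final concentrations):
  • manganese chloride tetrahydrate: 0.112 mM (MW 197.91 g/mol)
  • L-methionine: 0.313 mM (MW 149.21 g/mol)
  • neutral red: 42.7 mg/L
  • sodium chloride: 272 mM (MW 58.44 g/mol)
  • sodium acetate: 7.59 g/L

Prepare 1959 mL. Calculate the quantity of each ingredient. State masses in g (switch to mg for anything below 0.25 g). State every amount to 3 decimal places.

Scale factor relative to 1 L: 1.959.
manganese chloride tetrahydrate: 0.112 mmol/L × 197.91 mg/mmol × 1.959 L = 43.423 mg
L-methionine: 0.313 mmol/L × 149.21 mg/mmol × 1.959 L = 91.491 mg
neutral red: 42.7 mg/L × 1.959 L = 83.649 mg
sodium chloride: 272 mmol/L × 58.44 g/mol × 1.959 L ÷ 1000 = 31.140 g
sodium acetate: 7.59 g/L × 1.959 L = 14.869 g

manganese chloride tetrahydrate 43.423 mg; L-methionine 91.491 mg; neutral red 83.649 mg; sodium chloride 31.140 g; sodium acetate 14.869 g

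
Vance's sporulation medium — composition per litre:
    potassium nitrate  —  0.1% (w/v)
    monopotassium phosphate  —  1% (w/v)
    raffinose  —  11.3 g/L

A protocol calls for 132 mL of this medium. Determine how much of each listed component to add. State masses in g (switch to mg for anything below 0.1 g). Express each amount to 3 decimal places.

Scale factor relative to 1 L: 0.132.
potassium nitrate: 0.1 g per 100 mL × 132 mL ÷ 100 = 0.132 g
monopotassium phosphate: 1% w/v = 10 g/L → 10 × 0.132 L = 1.320 g
raffinose: 11.3 g/L × 0.132 L = 1.492 g

potassium nitrate 0.132 g; monopotassium phosphate 1.320 g; raffinose 1.492 g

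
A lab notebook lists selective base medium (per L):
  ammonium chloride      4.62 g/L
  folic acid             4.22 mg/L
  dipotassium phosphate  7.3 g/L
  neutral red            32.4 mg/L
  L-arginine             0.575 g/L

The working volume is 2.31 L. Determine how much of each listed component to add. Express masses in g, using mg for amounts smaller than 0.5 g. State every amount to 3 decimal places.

ammonium chloride 10.672 g; folic acid 9.748 mg; dipotassium phosphate 16.863 g; neutral red 74.844 mg; L-arginine 1.328 g

Working volume: 2.31 L.
ammonium chloride: 4.62 g/L × 2.31 L = 10.672 g
folic acid: 4.22 mg/L × 2.31 L = 9.748 mg
dipotassium phosphate: 7.3 g/L × 2.31 L = 16.863 g
neutral red: 32.4 mg/L × 2.31 L = 74.844 mg
L-arginine: 0.575 g/L × 2.31 L = 1.328 g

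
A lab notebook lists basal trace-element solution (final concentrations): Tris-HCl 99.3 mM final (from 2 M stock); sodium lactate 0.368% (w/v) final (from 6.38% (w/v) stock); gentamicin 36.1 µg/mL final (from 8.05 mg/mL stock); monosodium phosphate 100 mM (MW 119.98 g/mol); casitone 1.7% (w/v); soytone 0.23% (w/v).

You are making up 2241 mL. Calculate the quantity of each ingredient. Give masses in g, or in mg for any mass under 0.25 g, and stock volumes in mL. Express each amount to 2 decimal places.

Working volume: 2241 mL = 2.241 L.
Tris-HCl: dilute stock: 99.3 mM × 2241 mL ÷ 2000 mM = 111.27 mL
sodium lactate: V = C2·V2/C1 = 0.368% ÷ 6.38% × 2241 mL = 129.26 mL
gentamicin: C1V1 = C2V2 → 36.1 µg/mL × 2241 mL ÷ 8050 µg/mL = 10.05 mL
monosodium phosphate: 100 mmol/L × 119.98 g/mol × 2.241 L ÷ 1000 = 26.89 g
casitone: 1.7 g per 100 mL × 2241 mL ÷ 100 = 38.10 g
soytone: 0.23 g per 100 mL × 2241 mL ÷ 100 = 5.15 g

Tris-HCl 111.27 mL; sodium lactate 129.26 mL; gentamicin 10.05 mL; monosodium phosphate 26.89 g; casitone 38.10 g; soytone 5.15 g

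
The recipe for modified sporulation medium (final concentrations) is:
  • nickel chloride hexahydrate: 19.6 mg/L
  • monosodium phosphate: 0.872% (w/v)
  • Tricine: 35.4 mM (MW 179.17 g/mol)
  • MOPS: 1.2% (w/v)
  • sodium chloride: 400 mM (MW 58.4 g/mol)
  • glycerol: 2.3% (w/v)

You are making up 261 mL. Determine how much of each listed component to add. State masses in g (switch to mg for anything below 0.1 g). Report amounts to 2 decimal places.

Target volume = 261 mL = 0.261 L.
nickel chloride hexahydrate: 19.6 mg/L × 0.261 L = 5.12 mg
monosodium phosphate: 0.872% w/v = 8.72 g/L → 8.72 × 0.261 L = 2.28 g
Tricine: 35.4 mmol/L × 179.17 g/mol × 0.261 L ÷ 1000 = 1.66 g
MOPS: 1.2% w/v = 12 g/L → 12 × 0.261 L = 3.13 g
sodium chloride: 400 mmol/L × 58.4 g/mol × 0.261 L ÷ 1000 = 6.10 g
glycerol: 2.3 g per 100 mL × 261 mL ÷ 100 = 6.00 g

nickel chloride hexahydrate 5.12 mg; monosodium phosphate 2.28 g; Tricine 1.66 g; MOPS 3.13 g; sodium chloride 6.10 g; glycerol 6.00 g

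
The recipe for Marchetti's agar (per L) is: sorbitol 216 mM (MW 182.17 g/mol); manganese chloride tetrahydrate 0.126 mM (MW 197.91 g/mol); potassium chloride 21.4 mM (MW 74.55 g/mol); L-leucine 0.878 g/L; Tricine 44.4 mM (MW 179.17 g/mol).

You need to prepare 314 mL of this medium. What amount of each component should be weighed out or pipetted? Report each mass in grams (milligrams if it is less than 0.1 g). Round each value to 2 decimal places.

Working volume: 314 mL = 0.314 L.
sorbitol: 216 mmol/L × 182.17 g/mol × 0.314 L ÷ 1000 = 12.36 g
manganese chloride tetrahydrate: 0.126 mmol/L × 197.91 mg/mmol × 0.314 L = 7.83 mg
potassium chloride: 21.4 mmol/L × 74.55 g/mol × 0.314 L ÷ 1000 = 0.50 g
L-leucine: 0.878 g/L × 0.314 L = 0.28 g
Tricine: 44.4 mmol/L × 179.17 g/mol × 0.314 L ÷ 1000 = 2.50 g

sorbitol 12.36 g; manganese chloride tetrahydrate 7.83 mg; potassium chloride 0.50 g; L-leucine 0.28 g; Tricine 2.50 g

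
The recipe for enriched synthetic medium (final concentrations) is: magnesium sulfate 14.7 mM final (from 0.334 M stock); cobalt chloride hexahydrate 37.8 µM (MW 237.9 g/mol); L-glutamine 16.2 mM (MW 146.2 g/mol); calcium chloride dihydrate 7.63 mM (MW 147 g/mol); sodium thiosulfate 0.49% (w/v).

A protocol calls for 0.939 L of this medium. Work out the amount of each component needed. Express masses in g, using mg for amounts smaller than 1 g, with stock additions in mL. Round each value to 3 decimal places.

magnesium sulfate 41.327 mL; cobalt chloride hexahydrate 8.444 mg; L-glutamine 2.224 g; calcium chloride dihydrate 1.053 g; sodium thiosulfate 4.601 g

Working volume: 0.939 L.
magnesium sulfate: C1V1 = C2V2 → 14.7 mM × 939 mL ÷ 334 mM = 41.327 mL
cobalt chloride hexahydrate: 37.8 µmol/L × 237.9 g/mol × 0.939 L ÷ 1000 = 8.444 mg
L-glutamine: 16.2 mmol/L × 146.2 g/mol × 0.939 L ÷ 1000 = 2.224 g
calcium chloride dihydrate: 7.63 mmol/L × 147 g/mol × 0.939 L ÷ 1000 = 1.053 g
sodium thiosulfate: 0.49% w/v = 4.9 g/L → 4.9 × 0.939 L = 4.601 g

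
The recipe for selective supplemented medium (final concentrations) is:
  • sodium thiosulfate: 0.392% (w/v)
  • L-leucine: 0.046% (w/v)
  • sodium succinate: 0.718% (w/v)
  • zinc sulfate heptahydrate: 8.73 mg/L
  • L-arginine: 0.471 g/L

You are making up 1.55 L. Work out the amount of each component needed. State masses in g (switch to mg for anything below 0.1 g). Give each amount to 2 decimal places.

Scale factor relative to 1 L: 1.55.
sodium thiosulfate: 0.392% w/v = 3.92 g/L → 3.92 × 1.55 L = 6.08 g
L-leucine: 0.046 g per 100 mL × 1550 mL ÷ 100 = 0.71 g
sodium succinate: 0.718 g per 100 mL × 1550 mL ÷ 100 = 11.13 g
zinc sulfate heptahydrate: 8.73 mg/L × 1.55 L = 13.53 mg
L-arginine: 0.471 g/L × 1.55 L = 0.73 g

sodium thiosulfate 6.08 g; L-leucine 0.71 g; sodium succinate 11.13 g; zinc sulfate heptahydrate 13.53 mg; L-arginine 0.73 g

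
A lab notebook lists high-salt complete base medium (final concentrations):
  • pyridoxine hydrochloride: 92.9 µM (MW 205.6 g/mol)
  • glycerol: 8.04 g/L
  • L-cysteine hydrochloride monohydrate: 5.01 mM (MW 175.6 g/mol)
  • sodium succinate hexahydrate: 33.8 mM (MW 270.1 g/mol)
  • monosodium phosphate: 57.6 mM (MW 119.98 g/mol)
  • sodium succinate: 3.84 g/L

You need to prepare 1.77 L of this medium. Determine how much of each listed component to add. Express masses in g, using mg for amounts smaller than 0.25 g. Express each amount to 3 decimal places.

pyridoxine hydrochloride 33.807 mg; glycerol 14.231 g; L-cysteine hydrochloride monohydrate 1.557 g; sodium succinate hexahydrate 16.159 g; monosodium phosphate 12.232 g; sodium succinate 6.797 g

Scale factor relative to 1 L: 1.77.
pyridoxine hydrochloride: 92.9 µmol/L × 205.6 g/mol × 1.77 L ÷ 1000 = 33.807 mg
glycerol: 8.04 g/L × 1.77 L = 14.231 g
L-cysteine hydrochloride monohydrate: 5.01 mmol/L × 175.6 g/mol × 1.77 L ÷ 1000 = 1.557 g
sodium succinate hexahydrate: 33.8 mmol/L × 270.1 g/mol × 1.77 L ÷ 1000 = 16.159 g
monosodium phosphate: 57.6 mmol/L × 119.98 g/mol × 1.77 L ÷ 1000 = 12.232 g
sodium succinate: 3.84 g/L × 1.77 L = 6.797 g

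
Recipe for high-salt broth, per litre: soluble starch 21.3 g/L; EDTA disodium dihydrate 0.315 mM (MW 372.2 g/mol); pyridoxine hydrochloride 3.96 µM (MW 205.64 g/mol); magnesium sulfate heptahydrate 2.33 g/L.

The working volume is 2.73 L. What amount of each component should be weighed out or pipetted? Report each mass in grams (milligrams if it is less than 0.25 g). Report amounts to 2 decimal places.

Scale factor relative to 1 L: 2.73.
soluble starch: 21.3 g/L × 2.73 L = 58.15 g
EDTA disodium dihydrate: 0.315 mmol/L × 372.2 g/mol × 2.73 L ÷ 1000 = 0.32 g
pyridoxine hydrochloride: 3.96 µmol/L × 205.64 g/mol × 2.73 L ÷ 1000 = 2.22 mg
magnesium sulfate heptahydrate: 2.33 g/L × 2.73 L = 6.36 g

soluble starch 58.15 g; EDTA disodium dihydrate 0.32 g; pyridoxine hydrochloride 2.22 mg; magnesium sulfate heptahydrate 6.36 g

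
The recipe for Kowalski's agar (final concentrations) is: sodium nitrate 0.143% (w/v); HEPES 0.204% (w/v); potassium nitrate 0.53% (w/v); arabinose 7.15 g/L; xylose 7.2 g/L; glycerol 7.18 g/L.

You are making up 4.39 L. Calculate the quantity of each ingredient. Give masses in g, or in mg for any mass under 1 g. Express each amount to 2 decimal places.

sodium nitrate 6.28 g; HEPES 8.96 g; potassium nitrate 23.27 g; arabinose 31.39 g; xylose 31.61 g; glycerol 31.52 g

Scale factor relative to 1 L: 4.39.
sodium nitrate: 0.143% w/v = 1.43 g/L → 1.43 × 4.39 L = 6.28 g
HEPES: 0.204% w/v = 2.04 g/L → 2.04 × 4.39 L = 8.96 g
potassium nitrate: 0.53% w/v = 5.3 g/L → 5.3 × 4.39 L = 23.27 g
arabinose: 7.15 g/L × 4.39 L = 31.39 g
xylose: 7.2 g/L × 4.39 L = 31.61 g
glycerol: 7.18 g/L × 4.39 L = 31.52 g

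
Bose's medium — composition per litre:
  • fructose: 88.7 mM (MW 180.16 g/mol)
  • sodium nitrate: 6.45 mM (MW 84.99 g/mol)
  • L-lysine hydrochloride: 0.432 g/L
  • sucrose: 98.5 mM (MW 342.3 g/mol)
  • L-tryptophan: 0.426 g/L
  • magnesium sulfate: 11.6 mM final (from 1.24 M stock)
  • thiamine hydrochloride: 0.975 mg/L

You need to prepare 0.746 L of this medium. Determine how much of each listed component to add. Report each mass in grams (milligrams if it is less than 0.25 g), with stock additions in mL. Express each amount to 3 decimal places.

fructose 11.921 g; sodium nitrate 0.409 g; L-lysine hydrochloride 0.322 g; sucrose 25.153 g; L-tryptophan 0.318 g; magnesium sulfate 6.979 mL; thiamine hydrochloride 0.727 mg

Working volume: 0.746 L.
fructose: 88.7 mmol/L × 180.16 g/mol × 0.746 L ÷ 1000 = 11.921 g
sodium nitrate: 6.45 mmol/L × 84.99 g/mol × 0.746 L ÷ 1000 = 0.409 g
L-lysine hydrochloride: 0.432 g/L × 0.746 L = 0.322 g
sucrose: 98.5 mmol/L × 342.3 g/mol × 0.746 L ÷ 1000 = 25.153 g
L-tryptophan: 0.426 g/L × 0.746 L = 0.318 g
magnesium sulfate: dilute stock: 11.6 mM × 746 mL ÷ 1240 mM = 6.979 mL
thiamine hydrochloride: 0.975 mg/L × 0.746 L = 0.727 mg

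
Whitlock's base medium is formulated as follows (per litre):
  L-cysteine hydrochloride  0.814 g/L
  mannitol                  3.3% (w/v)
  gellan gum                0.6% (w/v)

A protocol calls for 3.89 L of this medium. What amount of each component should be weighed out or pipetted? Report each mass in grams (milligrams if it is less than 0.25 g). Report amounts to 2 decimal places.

L-cysteine hydrochloride 3.17 g; mannitol 128.37 g; gellan gum 23.34 g

Scale factor relative to 1 L: 3.89.
L-cysteine hydrochloride: 0.814 g/L × 3.89 L = 3.17 g
mannitol: 3.3 g per 100 mL × 3890 mL ÷ 100 = 128.37 g
gellan gum: 0.6% w/v = 6 g/L → 6 × 3.89 L = 23.34 g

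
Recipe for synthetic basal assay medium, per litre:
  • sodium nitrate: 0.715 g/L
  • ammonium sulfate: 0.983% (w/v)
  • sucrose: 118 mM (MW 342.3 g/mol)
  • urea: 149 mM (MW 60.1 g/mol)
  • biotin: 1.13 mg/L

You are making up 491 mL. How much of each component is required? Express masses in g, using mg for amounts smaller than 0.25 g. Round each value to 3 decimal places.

Working volume: 491 mL = 0.491 L.
sodium nitrate: 0.715 g/L × 0.491 L = 0.351 g
ammonium sulfate: 0.983 g per 100 mL × 491 mL ÷ 100 = 4.827 g
sucrose: 118 mmol/L × 342.3 g/mol × 0.491 L ÷ 1000 = 19.832 g
urea: 149 mmol/L × 60.1 g/mol × 0.491 L ÷ 1000 = 4.397 g
biotin: 1.13 mg/L × 0.491 L = 0.555 mg

sodium nitrate 0.351 g; ammonium sulfate 4.827 g; sucrose 19.832 g; urea 4.397 g; biotin 0.555 mg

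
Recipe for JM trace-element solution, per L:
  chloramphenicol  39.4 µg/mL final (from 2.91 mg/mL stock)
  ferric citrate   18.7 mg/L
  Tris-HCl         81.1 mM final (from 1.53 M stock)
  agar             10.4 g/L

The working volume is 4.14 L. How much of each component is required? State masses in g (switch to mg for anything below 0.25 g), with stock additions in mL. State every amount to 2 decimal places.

Scale factor relative to 1 L: 4.14.
chloramphenicol: C1V1 = C2V2 → 39.4 µg/mL × 4140 mL ÷ 2910 µg/mL = 56.05 mL
ferric citrate: 18.7 mg/L × 4.14 L = 77.42 mg
Tris-HCl: dilute stock: 81.1 mM × 4140 mL ÷ 1530 mM = 219.45 mL
agar: 10.4 g/L × 4.14 L = 43.06 g

chloramphenicol 56.05 mL; ferric citrate 77.42 mg; Tris-HCl 219.45 mL; agar 43.06 g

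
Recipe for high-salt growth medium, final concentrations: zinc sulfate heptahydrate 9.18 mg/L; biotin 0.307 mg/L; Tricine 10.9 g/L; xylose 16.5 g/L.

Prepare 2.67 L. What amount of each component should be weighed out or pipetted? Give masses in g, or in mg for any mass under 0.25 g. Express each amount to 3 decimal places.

Scale factor relative to 1 L: 2.67.
zinc sulfate heptahydrate: 9.18 mg/L × 2.67 L = 24.511 mg
biotin: 0.307 mg/L × 2.67 L = 0.820 mg
Tricine: 10.9 g/L × 2.67 L = 29.103 g
xylose: 16.5 g/L × 2.67 L = 44.055 g

zinc sulfate heptahydrate 24.511 mg; biotin 0.820 mg; Tricine 29.103 g; xylose 44.055 g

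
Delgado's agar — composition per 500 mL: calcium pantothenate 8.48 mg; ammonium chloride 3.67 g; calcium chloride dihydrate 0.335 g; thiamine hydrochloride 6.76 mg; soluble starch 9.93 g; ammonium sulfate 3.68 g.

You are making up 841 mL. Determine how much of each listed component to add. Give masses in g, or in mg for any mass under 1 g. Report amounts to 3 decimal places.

Ratio of target to recipe volume: 841 / 500 = 1.682.
calcium pantothenate: 8.48 mg × (841 mL / 500 mL) = 14.263 mg
ammonium chloride: 3.67 g × (841 mL / 500 mL) = 6.173 g
calcium chloride dihydrate: 0.335 g × (841 mL / 500 mL) = 0.56347 g = 563.470 mg
thiamine hydrochloride: 6.76 mg × (841 mL / 500 mL) = 11.370 mg
soluble starch: 9.93 g × (841 mL / 500 mL) = 16.702 g
ammonium sulfate: 3.68 g × (841 mL / 500 mL) = 6.190 g

calcium pantothenate 14.263 mg; ammonium chloride 6.173 g; calcium chloride dihydrate 563.470 mg; thiamine hydrochloride 11.370 mg; soluble starch 16.702 g; ammonium sulfate 6.190 g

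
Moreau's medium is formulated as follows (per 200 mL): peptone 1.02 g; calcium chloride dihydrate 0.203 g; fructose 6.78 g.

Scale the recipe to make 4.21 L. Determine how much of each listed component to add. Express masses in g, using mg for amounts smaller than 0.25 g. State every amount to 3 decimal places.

peptone 21.471 g; calcium chloride dihydrate 4.273 g; fructose 142.719 g

Scale factor = 4210 mL / 200 mL = 21.05.
peptone: 1.02 g × (4210 mL / 200 mL) = 21.471 g
calcium chloride dihydrate: 0.203 g × (4210 mL / 200 mL) = 4.273 g
fructose: 6.78 g × (4210 mL / 200 mL) = 142.719 g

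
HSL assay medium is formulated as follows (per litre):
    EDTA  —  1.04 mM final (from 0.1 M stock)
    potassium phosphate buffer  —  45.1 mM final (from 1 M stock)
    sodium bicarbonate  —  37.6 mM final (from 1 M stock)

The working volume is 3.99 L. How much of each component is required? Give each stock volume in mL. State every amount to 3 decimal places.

EDTA 41.496 mL; potassium phosphate buffer 179.949 mL; sodium bicarbonate 150.024 mL

Scale factor relative to 1 L: 3.99.
EDTA: V = C2·V2/C1 = 1.04 mM × 3990 mL ÷ 100 mM = 41.496 mL
potassium phosphate buffer: dilute stock: 45.1 mM × 3990 mL ÷ 1000 mM = 179.949 mL
sodium bicarbonate: C1V1 = C2V2 → 37.6 mM × 3990 mL ÷ 1000 mM = 150.024 mL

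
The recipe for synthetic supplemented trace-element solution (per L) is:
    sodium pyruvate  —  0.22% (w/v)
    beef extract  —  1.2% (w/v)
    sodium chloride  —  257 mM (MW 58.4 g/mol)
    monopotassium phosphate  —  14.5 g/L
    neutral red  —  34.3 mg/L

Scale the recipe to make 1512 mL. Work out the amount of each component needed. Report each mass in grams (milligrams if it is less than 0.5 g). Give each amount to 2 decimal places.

sodium pyruvate 3.33 g; beef extract 18.14 g; sodium chloride 22.69 g; monopotassium phosphate 21.92 g; neutral red 51.86 mg

Working volume: 1512 mL = 1.512 L.
sodium pyruvate: 0.22 g per 100 mL × 1512 mL ÷ 100 = 3.33 g
beef extract: 1.2 g per 100 mL × 1512 mL ÷ 100 = 18.14 g
sodium chloride: 257 mmol/L × 58.4 g/mol × 1.512 L ÷ 1000 = 22.69 g
monopotassium phosphate: 14.5 g/L × 1.512 L = 21.92 g
neutral red: 34.3 mg/L × 1.512 L = 51.86 mg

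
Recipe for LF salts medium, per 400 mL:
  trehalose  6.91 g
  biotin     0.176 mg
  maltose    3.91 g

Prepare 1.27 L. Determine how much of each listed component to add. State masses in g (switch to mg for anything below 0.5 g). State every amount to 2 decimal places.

Scale factor = 1270 mL / 400 mL = 3.175.
trehalose: 6.91 g × (1270 mL / 400 mL) = 21.94 g
biotin: 0.176 mg × (1270 mL / 400 mL) = 0.56 mg
maltose: 3.91 g × (1270 mL / 400 mL) = 12.41 g

trehalose 21.94 g; biotin 0.56 mg; maltose 12.41 g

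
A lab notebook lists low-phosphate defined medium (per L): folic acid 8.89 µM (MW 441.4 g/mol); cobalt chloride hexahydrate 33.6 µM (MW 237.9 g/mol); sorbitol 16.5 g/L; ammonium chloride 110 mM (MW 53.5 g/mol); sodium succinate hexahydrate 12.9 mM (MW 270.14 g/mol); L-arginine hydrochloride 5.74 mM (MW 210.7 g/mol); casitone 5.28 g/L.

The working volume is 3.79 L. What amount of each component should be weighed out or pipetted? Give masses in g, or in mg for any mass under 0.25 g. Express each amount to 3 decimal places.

folic acid 14.872 mg; cobalt chloride hexahydrate 30.295 mg; sorbitol 62.535 g; ammonium chloride 22.304 g; sodium succinate hexahydrate 13.207 g; L-arginine hydrochloride 4.584 g; casitone 20.011 g

Scale factor relative to 1 L: 3.79.
folic acid: 8.89 µmol/L × 441.4 g/mol × 3.79 L ÷ 1000 = 14.872 mg
cobalt chloride hexahydrate: 33.6 µmol/L × 237.9 g/mol × 3.79 L ÷ 1000 = 30.295 mg
sorbitol: 16.5 g/L × 3.79 L = 62.535 g
ammonium chloride: 110 mmol/L × 53.5 g/mol × 3.79 L ÷ 1000 = 22.304 g
sodium succinate hexahydrate: 12.9 mmol/L × 270.14 g/mol × 3.79 L ÷ 1000 = 13.207 g
L-arginine hydrochloride: 5.74 mmol/L × 210.7 g/mol × 3.79 L ÷ 1000 = 4.584 g
casitone: 5.28 g/L × 3.79 L = 20.011 g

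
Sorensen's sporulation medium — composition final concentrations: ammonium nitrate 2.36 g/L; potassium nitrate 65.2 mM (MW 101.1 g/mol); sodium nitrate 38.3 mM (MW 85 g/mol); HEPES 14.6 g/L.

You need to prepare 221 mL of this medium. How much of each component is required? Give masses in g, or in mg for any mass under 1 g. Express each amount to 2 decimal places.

ammonium nitrate 521.56 mg; potassium nitrate 1.46 g; sodium nitrate 719.47 mg; HEPES 3.23 g

Scale factor relative to 1 L: 0.221.
ammonium nitrate: 2.36 g/L × 0.221 L = 0.52156 g = 521.56 mg
potassium nitrate: 65.2 mmol/L × 101.1 g/mol × 0.221 L ÷ 1000 = 1.46 g
sodium nitrate: 38.3 mmol/L × 85 mg/mmol × 0.221 L = 719.47 mg
HEPES: 14.6 g/L × 0.221 L = 3.23 g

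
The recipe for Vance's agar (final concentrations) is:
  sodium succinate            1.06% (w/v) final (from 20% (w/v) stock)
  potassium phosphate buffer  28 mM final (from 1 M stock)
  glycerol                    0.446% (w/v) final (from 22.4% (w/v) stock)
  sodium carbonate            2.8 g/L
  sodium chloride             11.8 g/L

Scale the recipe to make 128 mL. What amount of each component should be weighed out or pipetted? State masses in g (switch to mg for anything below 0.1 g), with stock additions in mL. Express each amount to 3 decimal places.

Working volume: 128 mL = 0.128 L.
sodium succinate: C1V1 = C2V2 → 1.06% ÷ 20% × 128 mL = 6.784 mL
potassium phosphate buffer: dilute stock: 28 mM × 128 mL ÷ 1000 mM = 3.584 mL
glycerol: C1V1 = C2V2 → 0.446% ÷ 22.4% × 128 mL = 2.549 mL
sodium carbonate: 2.8 g/L × 0.128 L = 0.358 g
sodium chloride: 11.8 g/L × 0.128 L = 1.510 g

sodium succinate 6.784 mL; potassium phosphate buffer 3.584 mL; glycerol 2.549 mL; sodium carbonate 0.358 g; sodium chloride 1.510 g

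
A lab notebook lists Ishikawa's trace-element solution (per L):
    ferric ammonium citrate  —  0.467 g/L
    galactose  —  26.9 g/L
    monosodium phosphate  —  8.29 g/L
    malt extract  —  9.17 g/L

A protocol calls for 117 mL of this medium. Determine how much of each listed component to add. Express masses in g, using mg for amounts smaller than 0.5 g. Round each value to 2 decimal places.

Target volume = 117 mL = 0.117 L.
ferric ammonium citrate: 0.467 g/L × 0.117 L = 0.054639 g = 54.64 mg
galactose: 26.9 g/L × 0.117 L = 3.15 g
monosodium phosphate: 8.29 g/L × 0.117 L = 0.97 g
malt extract: 9.17 g/L × 0.117 L = 1.07 g

ferric ammonium citrate 54.64 mg; galactose 3.15 g; monosodium phosphate 0.97 g; malt extract 1.07 g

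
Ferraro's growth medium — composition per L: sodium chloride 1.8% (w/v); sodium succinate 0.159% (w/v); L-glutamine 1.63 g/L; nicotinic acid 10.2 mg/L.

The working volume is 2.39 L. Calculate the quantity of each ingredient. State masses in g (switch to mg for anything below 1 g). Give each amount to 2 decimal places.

Scale factor relative to 1 L: 2.39.
sodium chloride: 1.8% w/v = 18 g/L → 18 × 2.39 L = 43.02 g
sodium succinate: 0.159 g per 100 mL × 2390 mL ÷ 100 = 3.80 g
L-glutamine: 1.63 g/L × 2.39 L = 3.90 g
nicotinic acid: 10.2 mg/L × 2.39 L = 24.38 mg

sodium chloride 43.02 g; sodium succinate 3.80 g; L-glutamine 3.90 g; nicotinic acid 24.38 mg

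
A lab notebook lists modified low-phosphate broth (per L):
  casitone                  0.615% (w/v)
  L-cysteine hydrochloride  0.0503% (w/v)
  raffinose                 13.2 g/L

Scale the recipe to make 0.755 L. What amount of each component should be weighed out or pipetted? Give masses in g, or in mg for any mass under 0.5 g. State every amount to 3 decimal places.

casitone 4.643 g; L-cysteine hydrochloride 379.765 mg; raffinose 9.966 g

Working volume: 0.755 L.
casitone: 0.615% w/v = 6.15 g/L → 6.15 × 0.755 L = 4.643 g
L-cysteine hydrochloride: 0.0503% w/v = 0.503 g/L → 0.503 × 0.755 L = 0.379765 g = 379.765 mg
raffinose: 13.2 g/L × 0.755 L = 9.966 g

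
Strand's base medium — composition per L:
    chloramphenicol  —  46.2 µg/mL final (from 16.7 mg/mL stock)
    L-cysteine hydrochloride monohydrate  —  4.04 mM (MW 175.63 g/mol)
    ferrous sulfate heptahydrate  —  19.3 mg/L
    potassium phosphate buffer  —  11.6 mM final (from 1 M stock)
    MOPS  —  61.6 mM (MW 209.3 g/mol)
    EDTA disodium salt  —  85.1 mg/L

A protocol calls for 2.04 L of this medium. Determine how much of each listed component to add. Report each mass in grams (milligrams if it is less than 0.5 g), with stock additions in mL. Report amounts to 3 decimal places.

Working volume: 2.04 L.
chloramphenicol: V = C2·V2/C1 = 46.2 µg/mL × 2040 mL ÷ 16700 µg/mL = 5.644 mL
L-cysteine hydrochloride monohydrate: 4.04 mmol/L × 175.63 g/mol × 2.04 L ÷ 1000 = 1.447 g
ferrous sulfate heptahydrate: 19.3 mg/L × 2.04 L = 39.372 mg
potassium phosphate buffer: C1V1 = C2V2 → 11.6 mM × 2040 mL ÷ 1000 mM = 23.664 mL
MOPS: 61.6 mmol/L × 209.3 g/mol × 2.04 L ÷ 1000 = 26.301 g
EDTA disodium salt: 85.1 mg/L × 2.04 L = 173.604 mg

chloramphenicol 5.644 mL; L-cysteine hydrochloride monohydrate 1.447 g; ferrous sulfate heptahydrate 39.372 mg; potassium phosphate buffer 23.664 mL; MOPS 26.301 g; EDTA disodium salt 173.604 mg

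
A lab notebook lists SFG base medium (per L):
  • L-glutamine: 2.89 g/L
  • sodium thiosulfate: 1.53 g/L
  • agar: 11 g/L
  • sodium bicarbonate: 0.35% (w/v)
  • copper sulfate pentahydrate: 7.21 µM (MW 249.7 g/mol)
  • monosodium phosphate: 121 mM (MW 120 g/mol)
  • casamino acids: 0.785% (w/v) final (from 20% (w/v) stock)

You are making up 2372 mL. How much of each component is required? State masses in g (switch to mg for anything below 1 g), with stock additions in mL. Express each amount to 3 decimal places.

Working volume: 2372 mL = 2.372 L.
L-glutamine: 2.89 g/L × 2.372 L = 6.855 g
sodium thiosulfate: 1.53 g/L × 2.372 L = 3.629 g
agar: 11 g/L × 2.372 L = 26.092 g
sodium bicarbonate: 0.35 g per 100 mL × 2372 mL ÷ 100 = 8.302 g
copper sulfate pentahydrate: 7.21 µmol/L × 249.7 g/mol × 2.372 L ÷ 1000 = 4.270 mg
monosodium phosphate: 121 mmol/L × 120 g/mol × 2.372 L ÷ 1000 = 34.441 g
casamino acids: dilute stock: 0.785% ÷ 20% × 2372 mL = 93.101 mL

L-glutamine 6.855 g; sodium thiosulfate 3.629 g; agar 26.092 g; sodium bicarbonate 8.302 g; copper sulfate pentahydrate 4.270 mg; monosodium phosphate 34.441 g; casamino acids 93.101 mL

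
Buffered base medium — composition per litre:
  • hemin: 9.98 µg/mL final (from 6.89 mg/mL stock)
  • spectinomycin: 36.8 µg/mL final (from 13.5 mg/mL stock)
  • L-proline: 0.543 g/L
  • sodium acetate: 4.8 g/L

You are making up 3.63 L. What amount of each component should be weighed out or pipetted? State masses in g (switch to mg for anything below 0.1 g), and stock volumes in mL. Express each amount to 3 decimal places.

Working volume: 3.63 L.
hemin: V = C2·V2/C1 = 9.98 µg/mL × 3630 mL ÷ 6890 µg/mL = 5.258 mL
spectinomycin: C1V1 = C2V2 → 36.8 µg/mL × 3630 mL ÷ 13500 µg/mL = 9.895 mL
L-proline: 0.543 g/L × 3.63 L = 1.971 g
sodium acetate: 4.8 g/L × 3.63 L = 17.424 g

hemin 5.258 mL; spectinomycin 9.895 mL; L-proline 1.971 g; sodium acetate 17.424 g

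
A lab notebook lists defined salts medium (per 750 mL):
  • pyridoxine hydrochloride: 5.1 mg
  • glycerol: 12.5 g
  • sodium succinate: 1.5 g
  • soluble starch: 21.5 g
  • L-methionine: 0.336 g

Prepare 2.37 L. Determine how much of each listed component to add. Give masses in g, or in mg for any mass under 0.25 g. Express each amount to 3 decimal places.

pyridoxine hydrochloride 16.116 mg; glycerol 39.500 g; sodium succinate 4.740 g; soluble starch 67.940 g; L-methionine 1.062 g

Ratio of target to recipe volume: 2370 / 750 = 3.16.
pyridoxine hydrochloride: 5.1 mg × (2370 mL / 750 mL) = 16.116 mg
glycerol: 12.5 g × (2370 mL / 750 mL) = 39.500 g
sodium succinate: 1.5 g × (2370 mL / 750 mL) = 4.740 g
soluble starch: 21.5 g × (2370 mL / 750 mL) = 67.940 g
L-methionine: 0.336 g × (2370 mL / 750 mL) = 1.062 g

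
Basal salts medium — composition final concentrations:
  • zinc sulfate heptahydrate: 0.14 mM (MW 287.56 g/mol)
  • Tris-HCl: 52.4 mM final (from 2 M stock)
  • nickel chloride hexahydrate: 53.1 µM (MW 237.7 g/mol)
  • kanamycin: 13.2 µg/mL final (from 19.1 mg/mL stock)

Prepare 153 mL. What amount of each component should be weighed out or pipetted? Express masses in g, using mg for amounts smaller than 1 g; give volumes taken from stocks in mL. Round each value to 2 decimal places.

zinc sulfate heptahydrate 6.16 mg; Tris-HCl 4.01 mL; nickel chloride hexahydrate 1.93 mg; kanamycin 0.11 mL

Working volume: 153 mL = 0.153 L.
zinc sulfate heptahydrate: 0.14 mmol/L × 287.56 mg/mmol × 0.153 L = 6.16 mg
Tris-HCl: dilute stock: 52.4 mM × 153 mL ÷ 2000 mM = 4.01 mL
nickel chloride hexahydrate: 53.1 µmol/L × 237.7 g/mol × 0.153 L ÷ 1000 = 1.93 mg
kanamycin: dilute stock: 13.2 µg/mL × 153 mL ÷ 19100 µg/mL = 0.11 mL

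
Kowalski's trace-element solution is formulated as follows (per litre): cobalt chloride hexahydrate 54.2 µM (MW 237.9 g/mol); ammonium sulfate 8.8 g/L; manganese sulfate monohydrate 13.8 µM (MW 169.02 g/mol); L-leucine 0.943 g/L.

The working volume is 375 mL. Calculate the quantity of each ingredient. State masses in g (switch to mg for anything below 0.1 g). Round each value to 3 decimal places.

cobalt chloride hexahydrate 4.835 mg; ammonium sulfate 3.300 g; manganese sulfate monohydrate 0.875 mg; L-leucine 0.354 g

Working volume: 375 mL = 0.375 L.
cobalt chloride hexahydrate: 54.2 µmol/L × 237.9 g/mol × 0.375 L ÷ 1000 = 4.835 mg
ammonium sulfate: 8.8 g/L × 0.375 L = 3.300 g
manganese sulfate monohydrate: 13.8 µmol/L × 169.02 g/mol × 0.375 L ÷ 1000 = 0.875 mg
L-leucine: 0.943 g/L × 0.375 L = 0.354 g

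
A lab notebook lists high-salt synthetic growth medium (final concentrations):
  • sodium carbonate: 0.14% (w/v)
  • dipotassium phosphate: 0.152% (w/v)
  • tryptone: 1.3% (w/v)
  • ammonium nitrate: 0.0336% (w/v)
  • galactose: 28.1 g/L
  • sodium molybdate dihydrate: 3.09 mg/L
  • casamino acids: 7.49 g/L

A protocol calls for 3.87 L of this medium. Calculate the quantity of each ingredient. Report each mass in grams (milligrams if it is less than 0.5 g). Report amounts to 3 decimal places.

sodium carbonate 5.418 g; dipotassium phosphate 5.882 g; tryptone 50.310 g; ammonium nitrate 1.300 g; galactose 108.747 g; sodium molybdate dihydrate 11.958 mg; casamino acids 28.986 g

Working volume: 3.87 L.
sodium carbonate: 0.14 g per 100 mL × 3870 mL ÷ 100 = 5.418 g
dipotassium phosphate: 0.152% w/v = 1.52 g/L → 1.52 × 3.87 L = 5.882 g
tryptone: 1.3% w/v = 13 g/L → 13 × 3.87 L = 50.310 g
ammonium nitrate: 0.0336 g per 100 mL × 3870 mL ÷ 100 = 1.300 g
galactose: 28.1 g/L × 3.87 L = 108.747 g
sodium molybdate dihydrate: 3.09 mg/L × 3.87 L = 11.958 mg
casamino acids: 7.49 g/L × 3.87 L = 28.986 g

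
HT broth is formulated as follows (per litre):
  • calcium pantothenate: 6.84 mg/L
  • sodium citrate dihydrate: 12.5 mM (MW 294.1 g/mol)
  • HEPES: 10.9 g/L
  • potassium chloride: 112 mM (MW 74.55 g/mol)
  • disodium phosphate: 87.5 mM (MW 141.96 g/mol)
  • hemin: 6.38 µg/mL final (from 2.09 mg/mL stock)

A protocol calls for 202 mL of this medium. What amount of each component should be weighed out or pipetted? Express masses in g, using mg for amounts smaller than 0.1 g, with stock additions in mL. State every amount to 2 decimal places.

calcium pantothenate 1.38 mg; sodium citrate dihydrate 0.74 g; HEPES 2.20 g; potassium chloride 1.69 g; disodium phosphate 2.51 g; hemin 0.62 mL

Working volume: 202 mL = 0.202 L.
calcium pantothenate: 6.84 mg/L × 0.202 L = 1.38 mg
sodium citrate dihydrate: 12.5 mmol/L × 294.1 g/mol × 0.202 L ÷ 1000 = 0.74 g
HEPES: 10.9 g/L × 0.202 L = 2.20 g
potassium chloride: 112 mmol/L × 74.55 g/mol × 0.202 L ÷ 1000 = 1.69 g
disodium phosphate: 87.5 mmol/L × 141.96 g/mol × 0.202 L ÷ 1000 = 2.51 g
hemin: V = C2·V2/C1 = 6.38 µg/mL × 202 mL ÷ 2090 µg/mL = 0.62 mL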